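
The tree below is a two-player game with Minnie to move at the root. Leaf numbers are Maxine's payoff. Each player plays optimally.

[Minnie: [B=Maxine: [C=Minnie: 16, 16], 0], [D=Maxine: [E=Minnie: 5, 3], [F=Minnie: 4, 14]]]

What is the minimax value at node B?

C: min(16, 16) = 16
B: max(16, 0) = 16

16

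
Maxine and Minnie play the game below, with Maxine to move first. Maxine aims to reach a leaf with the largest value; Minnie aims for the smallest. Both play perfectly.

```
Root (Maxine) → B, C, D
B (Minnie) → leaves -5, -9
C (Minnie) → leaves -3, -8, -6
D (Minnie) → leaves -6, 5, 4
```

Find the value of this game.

-6

B (Minnie): min(-5, -9) = -9
C (Minnie): min(-3, -8, -6) = -8
D (Minnie): min(-6, 5, 4) = -6
Root (Maxine): max(-9, -8, -6) = -6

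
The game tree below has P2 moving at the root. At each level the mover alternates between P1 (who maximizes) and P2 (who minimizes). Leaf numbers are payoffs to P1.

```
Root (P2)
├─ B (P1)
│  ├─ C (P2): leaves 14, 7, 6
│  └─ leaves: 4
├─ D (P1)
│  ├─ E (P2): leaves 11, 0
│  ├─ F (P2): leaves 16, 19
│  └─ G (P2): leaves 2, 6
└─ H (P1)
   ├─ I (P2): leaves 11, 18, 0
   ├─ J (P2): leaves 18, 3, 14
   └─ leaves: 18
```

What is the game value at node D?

16

E: min(11, 0) = 0
F: min(16, 19) = 16
G: min(2, 6) = 2
D: max(0, 16, 2) = 16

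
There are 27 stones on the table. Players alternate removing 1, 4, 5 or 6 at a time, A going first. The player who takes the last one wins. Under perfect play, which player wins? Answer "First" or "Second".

Second

i:   0  1  2  3  4  5  6  7  8  9 10 11 12 13 14 15 16 17 18 19 20 21 22 23 24 25 26 27
     L  W  L  W  W  W  W  W  W  L  W  L  W  W  W  W  W  W  L  W  L  W  W  W  W  W  W  L
Position 27 is L, so the second player wins.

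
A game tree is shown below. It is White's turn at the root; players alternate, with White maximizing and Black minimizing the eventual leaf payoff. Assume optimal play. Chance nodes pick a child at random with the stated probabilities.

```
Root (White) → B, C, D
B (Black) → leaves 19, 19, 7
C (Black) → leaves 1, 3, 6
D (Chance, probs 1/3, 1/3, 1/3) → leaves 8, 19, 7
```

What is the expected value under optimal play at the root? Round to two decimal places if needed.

11.33

B (Black): min(19, 19, 7) = 7
C (Black): min(1, 3, 6) = 1
D (Chance): 1/3·8 + 1/3·19 + 1/3·7 = 11.33
Root (White): max(7, 1, 11.33) = 11.33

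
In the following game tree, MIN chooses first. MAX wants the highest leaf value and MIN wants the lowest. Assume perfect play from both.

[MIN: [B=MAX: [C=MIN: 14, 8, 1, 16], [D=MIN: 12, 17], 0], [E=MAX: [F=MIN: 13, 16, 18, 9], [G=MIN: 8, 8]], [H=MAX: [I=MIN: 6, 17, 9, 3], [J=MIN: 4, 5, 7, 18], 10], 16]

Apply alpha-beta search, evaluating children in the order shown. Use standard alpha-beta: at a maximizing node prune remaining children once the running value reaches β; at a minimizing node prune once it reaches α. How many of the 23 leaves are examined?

C [α=-∞,β=+∞]: v=1
D [α=1,β=+∞]: v=12
B [α=-∞,β=+∞]: v=12
F [α=-∞,β=12]: v=9
G [α=9,β=12]: v=8 after child 1 ≤ α → α-cutoff, skip 1
E [α=-∞,β=12]: v=9
I [α=-∞,β=9]: v=3
J [α=3,β=9]: v=4
H [α=-∞,β=9]: v=10
Root [α=-∞,β=+∞]: v=9
Leaves evaluated: 22 of 23.

22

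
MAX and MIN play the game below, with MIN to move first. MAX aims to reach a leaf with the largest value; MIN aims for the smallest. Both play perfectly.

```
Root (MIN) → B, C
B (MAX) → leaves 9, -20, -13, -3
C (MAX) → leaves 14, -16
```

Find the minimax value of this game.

B (MAX): max(9, -20, -13, -3) = 9
C (MAX): max(14, -16) = 14
Root (MIN): min(9, 14) = 9

9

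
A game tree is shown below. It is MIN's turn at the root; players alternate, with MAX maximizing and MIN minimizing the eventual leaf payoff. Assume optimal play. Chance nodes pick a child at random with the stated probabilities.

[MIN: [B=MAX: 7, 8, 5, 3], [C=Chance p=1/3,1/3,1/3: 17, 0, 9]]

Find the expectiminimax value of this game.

B (MAX): max(7, 8, 5, 3) = 8
C (Chance): 1/3·17 + 1/3·0 + 1/3·9 = 8.67
Root (MIN): min(8, 8.67) = 8

8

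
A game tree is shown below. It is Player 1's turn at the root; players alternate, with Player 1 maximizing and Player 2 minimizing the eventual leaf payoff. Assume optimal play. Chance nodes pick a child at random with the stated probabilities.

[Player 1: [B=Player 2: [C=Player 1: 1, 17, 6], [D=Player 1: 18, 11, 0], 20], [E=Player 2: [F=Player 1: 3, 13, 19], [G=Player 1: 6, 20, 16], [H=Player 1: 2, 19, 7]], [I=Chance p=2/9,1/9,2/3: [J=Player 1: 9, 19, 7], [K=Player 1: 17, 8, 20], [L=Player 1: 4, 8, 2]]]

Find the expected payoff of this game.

19

C (Player 1): max(1, 17, 6) = 17
D (Player 1): max(18, 11, 0) = 18
B (Player 2): min(17, 18, 20) = 17
F (Player 1): max(3, 13, 19) = 19
G (Player 1): max(6, 20, 16) = 20
H (Player 1): max(2, 19, 7) = 19
E (Player 2): min(19, 20, 19) = 19
J (Player 1): max(9, 19, 7) = 19
K (Player 1): max(17, 8, 20) = 20
L (Player 1): max(4, 8, 2) = 8
I (Chance): 2/9·19 + 1/9·20 + 2/3·8 = 11.78
Root (Player 1): max(17, 19, 11.78) = 19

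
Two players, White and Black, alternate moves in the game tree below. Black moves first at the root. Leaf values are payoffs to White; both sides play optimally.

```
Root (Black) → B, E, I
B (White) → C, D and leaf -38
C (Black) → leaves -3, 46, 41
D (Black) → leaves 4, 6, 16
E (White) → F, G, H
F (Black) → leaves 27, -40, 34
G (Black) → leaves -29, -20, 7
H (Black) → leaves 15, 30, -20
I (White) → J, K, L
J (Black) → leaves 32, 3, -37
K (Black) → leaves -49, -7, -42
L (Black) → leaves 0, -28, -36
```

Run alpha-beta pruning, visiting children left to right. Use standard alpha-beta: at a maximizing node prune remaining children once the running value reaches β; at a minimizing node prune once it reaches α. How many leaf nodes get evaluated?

23

C [α=-∞,β=+∞]: v=-3
D [α=-3,β=+∞]: v=4
B [α=-∞,β=+∞]: v=4
F [α=-∞,β=4]: v=-40
G [α=-40,β=4]: v=-29
H [α=-29,β=4]: v=-20
E [α=-∞,β=4]: v=-20
J [α=-∞,β=-20]: v=-37
K [α=-37,β=-20]: v=-49 after child 1 ≤ α → α-cutoff, skip 2
L [α=-37,β=-20]: v=-36
I [α=-∞,β=-20]: v=-36
Root [α=-∞,β=+∞]: v=-36
Leaves evaluated: 23 of 25.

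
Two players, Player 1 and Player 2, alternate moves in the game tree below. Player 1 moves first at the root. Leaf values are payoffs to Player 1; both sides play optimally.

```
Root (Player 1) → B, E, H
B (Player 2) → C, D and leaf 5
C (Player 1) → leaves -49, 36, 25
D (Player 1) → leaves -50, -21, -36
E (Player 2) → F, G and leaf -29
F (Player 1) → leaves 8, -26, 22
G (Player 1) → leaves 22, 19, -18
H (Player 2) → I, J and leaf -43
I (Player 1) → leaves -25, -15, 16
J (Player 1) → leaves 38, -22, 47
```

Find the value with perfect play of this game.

C (Player 1): max(-49, 36, 25) = 36
D (Player 1): max(-50, -21, -36) = -21
B (Player 2): min(36, -21, 5) = -21
F (Player 1): max(8, -26, 22) = 22
G (Player 1): max(22, 19, -18) = 22
E (Player 2): min(22, 22, -29) = -29
I (Player 1): max(-25, -15, 16) = 16
J (Player 1): max(38, -22, 47) = 47
H (Player 2): min(16, 47, -43) = -43
Root (Player 1): max(-21, -29, -43) = -21

-21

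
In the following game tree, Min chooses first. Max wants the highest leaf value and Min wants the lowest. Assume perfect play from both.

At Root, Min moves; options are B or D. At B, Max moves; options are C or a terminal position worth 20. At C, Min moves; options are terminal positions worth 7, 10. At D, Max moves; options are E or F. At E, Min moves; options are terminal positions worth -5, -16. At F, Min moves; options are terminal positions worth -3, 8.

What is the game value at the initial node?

-3

C (Min): min(7, 10) = 7
B (Max): max(7, 20) = 20
E (Min): min(-5, -16) = -16
F (Min): min(-3, 8) = -3
D (Max): max(-16, -3) = -3
Root (Min): min(20, -3) = -3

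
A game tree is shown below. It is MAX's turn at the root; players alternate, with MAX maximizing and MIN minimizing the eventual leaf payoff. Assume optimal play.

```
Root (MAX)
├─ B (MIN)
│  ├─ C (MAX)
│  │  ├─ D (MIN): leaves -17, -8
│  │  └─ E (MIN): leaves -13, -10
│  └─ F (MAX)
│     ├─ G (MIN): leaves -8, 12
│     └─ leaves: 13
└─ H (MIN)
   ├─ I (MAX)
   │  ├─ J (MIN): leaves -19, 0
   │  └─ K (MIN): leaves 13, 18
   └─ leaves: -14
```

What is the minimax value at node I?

J: min(-19, 0) = -19
K: min(13, 18) = 13
I: max(-19, 13) = 13

13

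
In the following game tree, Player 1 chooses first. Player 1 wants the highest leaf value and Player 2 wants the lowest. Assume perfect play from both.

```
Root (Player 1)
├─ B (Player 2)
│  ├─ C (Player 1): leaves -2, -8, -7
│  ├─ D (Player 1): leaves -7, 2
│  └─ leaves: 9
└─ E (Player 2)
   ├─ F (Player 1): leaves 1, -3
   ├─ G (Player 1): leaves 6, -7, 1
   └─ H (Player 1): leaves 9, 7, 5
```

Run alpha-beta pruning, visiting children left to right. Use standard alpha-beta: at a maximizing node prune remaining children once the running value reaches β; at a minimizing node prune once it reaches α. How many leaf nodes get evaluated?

C [α=-∞,β=+∞]: v=-2
D [α=-∞,β=-2]: v=2
B [α=-∞,β=+∞]: v=-2
F [α=-2,β=+∞]: v=1
G [α=-2,β=1]: v=6 after child 1 ≥ β → β-cutoff, skip 2
H [α=-2,β=1]: v=9 after child 1 ≥ β → β-cutoff, skip 2
E [α=-2,β=+∞]: v=1
Root [α=-∞,β=+∞]: v=1
Leaves evaluated: 10 of 14.

10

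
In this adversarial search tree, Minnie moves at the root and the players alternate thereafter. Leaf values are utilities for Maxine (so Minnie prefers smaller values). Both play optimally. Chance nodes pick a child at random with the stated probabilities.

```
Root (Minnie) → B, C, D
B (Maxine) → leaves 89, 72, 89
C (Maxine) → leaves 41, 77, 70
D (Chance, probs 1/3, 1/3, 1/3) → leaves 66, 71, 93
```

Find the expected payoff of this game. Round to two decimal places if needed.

76.67

B (Maxine): max(89, 72, 89) = 89
C (Maxine): max(41, 77, 70) = 77
D (Chance): 1/3·66 + 1/3·71 + 1/3·93 = 76.67
Root (Minnie): min(89, 77, 76.67) = 76.67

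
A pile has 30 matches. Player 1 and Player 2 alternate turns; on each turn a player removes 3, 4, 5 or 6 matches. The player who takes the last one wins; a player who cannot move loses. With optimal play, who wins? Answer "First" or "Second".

Mark each pile size as W (mover wins) or L (mover loses):
i:   0  1  2  3  4  5  6  7  8  9 10 11 12 13 14 15 16 17 18 19 20 21 22 23 24 25 26 27 28 29 30
     L  L  L  W  W  W  W  W  W  L  L  L  W  W  W  W  W  W  L  L  L  W  W  W  W  W  W  L  L  L  W
Position 30 is W, so the first player wins.

First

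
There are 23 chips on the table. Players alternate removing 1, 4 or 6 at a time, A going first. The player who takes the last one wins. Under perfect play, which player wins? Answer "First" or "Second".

Compute winning (W) and losing (L) positions by backward induction:
i:   0  1  2  3  4  5  6  7  8  9 10 11 12 13 14 15 16 17 18 19 20 21 22 23
     L  W  L  W  W  L  W  L  W  W  L  W  L  W  W  L  W  L  W  W  L  W  L  W
Position 23 is W, so the first player wins.

First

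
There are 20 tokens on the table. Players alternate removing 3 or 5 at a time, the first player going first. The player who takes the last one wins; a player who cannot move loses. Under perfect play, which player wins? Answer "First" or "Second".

First

i:   0  1  2  3  4  5  6  7  8  9 10 11 12 13 14 15 16 17 18 19 20
     L  L  L  W  W  W  W  W  L  L  L  W  W  W  W  W  L  L  L  W  W
Position 20 is W, so the first player wins.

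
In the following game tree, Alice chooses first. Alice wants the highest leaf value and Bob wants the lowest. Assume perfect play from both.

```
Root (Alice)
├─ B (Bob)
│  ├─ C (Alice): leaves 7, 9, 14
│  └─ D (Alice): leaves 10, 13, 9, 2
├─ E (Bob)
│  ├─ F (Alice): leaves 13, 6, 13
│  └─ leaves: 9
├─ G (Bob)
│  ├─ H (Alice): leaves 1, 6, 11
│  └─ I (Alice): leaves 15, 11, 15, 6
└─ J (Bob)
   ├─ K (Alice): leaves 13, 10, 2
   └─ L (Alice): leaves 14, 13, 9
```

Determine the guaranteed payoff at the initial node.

C (Alice): max(7, 9, 14) = 14
D (Alice): max(10, 13, 9, 2) = 13
B (Bob): min(14, 13) = 13
F (Alice): max(13, 6, 13) = 13
E (Bob): min(13, 9) = 9
H (Alice): max(1, 6, 11) = 11
I (Alice): max(15, 11, 15, 6) = 15
G (Bob): min(11, 15) = 11
K (Alice): max(13, 10, 2) = 13
L (Alice): max(14, 13, 9) = 14
J (Bob): min(13, 14) = 13
Root (Alice): max(13, 9, 11, 13) = 13

13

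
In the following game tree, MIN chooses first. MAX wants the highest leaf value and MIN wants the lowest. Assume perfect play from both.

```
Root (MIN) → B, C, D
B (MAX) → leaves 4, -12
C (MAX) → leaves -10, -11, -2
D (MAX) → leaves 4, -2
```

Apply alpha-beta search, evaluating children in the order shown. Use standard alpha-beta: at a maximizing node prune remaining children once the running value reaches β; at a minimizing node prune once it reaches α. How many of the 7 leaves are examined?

B [α=-∞,β=+∞]: v=4
C [α=-∞,β=4]: v=-2
D [α=-∞,β=-2]: v=4 after child 1 ≥ β → β-cutoff, skip 1
Root [α=-∞,β=+∞]: v=-2
Leaves evaluated: 6 of 7.

6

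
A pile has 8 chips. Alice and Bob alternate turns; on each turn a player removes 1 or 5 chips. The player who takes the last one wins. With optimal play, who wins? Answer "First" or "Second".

i:   0  1  2  3  4  5  6  7  8
     L  W  L  W  L  W  L  W  L
Position 8 is L, so the second player wins.

Second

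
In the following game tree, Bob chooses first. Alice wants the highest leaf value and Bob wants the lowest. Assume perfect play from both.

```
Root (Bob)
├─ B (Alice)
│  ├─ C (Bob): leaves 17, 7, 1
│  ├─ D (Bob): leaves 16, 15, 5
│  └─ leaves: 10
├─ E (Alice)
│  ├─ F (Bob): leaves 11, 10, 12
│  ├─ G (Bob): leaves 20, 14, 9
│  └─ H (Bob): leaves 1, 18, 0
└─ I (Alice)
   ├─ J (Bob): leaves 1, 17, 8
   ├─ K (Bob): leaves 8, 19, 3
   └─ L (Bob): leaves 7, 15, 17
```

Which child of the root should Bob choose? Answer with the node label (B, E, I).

C (Bob): min(17, 7, 1) = 1
D (Bob): min(16, 15, 5) = 5
B (Alice): max(1, 5, 10) = 10
F (Bob): min(11, 10, 12) = 10
G (Bob): min(20, 14, 9) = 9
H (Bob): min(1, 18, 0) = 0
E (Alice): max(10, 9, 0) = 10
J (Bob): min(1, 17, 8) = 1
K (Bob): min(8, 19, 3) = 3
L (Bob): min(7, 15, 17) = 7
I (Alice): max(1, 3, 7) = 7
Root (Bob): min(10, 10, 7) = 7
Bob picks the child with the lowest value: I (value 7).

I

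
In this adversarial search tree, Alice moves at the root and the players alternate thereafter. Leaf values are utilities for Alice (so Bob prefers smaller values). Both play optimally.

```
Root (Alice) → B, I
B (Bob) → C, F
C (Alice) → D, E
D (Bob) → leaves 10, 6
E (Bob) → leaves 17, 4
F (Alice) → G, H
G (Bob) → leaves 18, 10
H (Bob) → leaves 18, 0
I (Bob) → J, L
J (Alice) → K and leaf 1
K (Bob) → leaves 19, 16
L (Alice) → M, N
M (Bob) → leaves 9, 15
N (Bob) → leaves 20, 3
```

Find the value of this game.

D (Bob): min(10, 6) = 6
E (Bob): min(17, 4) = 4
C (Alice): max(6, 4) = 6
G (Bob): min(18, 10) = 10
H (Bob): min(18, 0) = 0
F (Alice): max(10, 0) = 10
B (Bob): min(6, 10) = 6
K (Bob): min(19, 16) = 16
J (Alice): max(16, 1) = 16
M (Bob): min(9, 15) = 9
N (Bob): min(20, 3) = 3
L (Alice): max(9, 3) = 9
I (Bob): min(16, 9) = 9
Root (Alice): max(6, 9) = 9

9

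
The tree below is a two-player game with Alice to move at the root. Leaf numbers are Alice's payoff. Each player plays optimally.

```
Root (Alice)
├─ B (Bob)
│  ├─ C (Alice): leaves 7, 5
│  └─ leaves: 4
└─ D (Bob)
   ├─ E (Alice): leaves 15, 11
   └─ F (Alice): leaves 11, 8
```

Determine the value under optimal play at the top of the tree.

11

C (Alice): max(7, 5) = 7
B (Bob): min(7, 4) = 4
E (Alice): max(15, 11) = 15
F (Alice): max(11, 8) = 11
D (Bob): min(15, 11) = 11
Root (Alice): max(4, 11) = 11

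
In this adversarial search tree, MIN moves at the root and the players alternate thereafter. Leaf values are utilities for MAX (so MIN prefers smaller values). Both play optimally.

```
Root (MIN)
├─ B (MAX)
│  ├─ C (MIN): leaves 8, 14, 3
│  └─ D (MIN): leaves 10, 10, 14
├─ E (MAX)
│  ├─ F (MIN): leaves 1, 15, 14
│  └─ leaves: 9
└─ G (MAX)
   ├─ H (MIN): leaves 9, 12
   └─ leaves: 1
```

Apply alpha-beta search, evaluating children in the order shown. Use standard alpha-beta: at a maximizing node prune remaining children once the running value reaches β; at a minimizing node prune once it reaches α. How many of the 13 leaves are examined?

C [α=-∞,β=+∞]: v=3
D [α=3,β=+∞]: v=10
B [α=-∞,β=+∞]: v=10
F [α=-∞,β=10]: v=1
E [α=-∞,β=10]: v=9
H [α=-∞,β=9]: v=9
G [α=-∞,β=9]: v=9 after child 1 ≥ β → β-cutoff, skip 1
Root [α=-∞,β=+∞]: v=9
Leaves evaluated: 12 of 13.

12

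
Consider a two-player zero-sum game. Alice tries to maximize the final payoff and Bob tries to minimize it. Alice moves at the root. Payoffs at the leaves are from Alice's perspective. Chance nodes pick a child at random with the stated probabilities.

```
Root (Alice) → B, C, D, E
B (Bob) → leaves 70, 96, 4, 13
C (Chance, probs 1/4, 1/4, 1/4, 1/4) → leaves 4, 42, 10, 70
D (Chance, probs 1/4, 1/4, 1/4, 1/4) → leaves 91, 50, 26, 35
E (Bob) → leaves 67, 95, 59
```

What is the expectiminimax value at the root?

59

B (Bob): min(70, 96, 4, 13) = 4
C (Chance): 1/4·4 + 1/4·42 + 1/4·10 + 1/4·70 = 31.5
D (Chance): 1/4·91 + 1/4·50 + 1/4·26 + 1/4·35 = 50.5
E (Bob): min(67, 95, 59) = 59
Root (Alice): max(4, 31.5, 50.5, 59) = 59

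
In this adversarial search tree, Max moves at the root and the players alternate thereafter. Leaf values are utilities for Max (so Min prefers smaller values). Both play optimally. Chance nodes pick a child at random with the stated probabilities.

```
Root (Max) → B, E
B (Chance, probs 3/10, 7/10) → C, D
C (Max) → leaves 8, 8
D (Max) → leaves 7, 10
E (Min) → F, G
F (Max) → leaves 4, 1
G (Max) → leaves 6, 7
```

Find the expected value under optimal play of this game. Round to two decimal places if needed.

9.4

C (Max): max(8, 8) = 8
D (Max): max(7, 10) = 10
B (Chance): 3/10·8 + 7/10·10 = 9.4
F (Max): max(4, 1) = 4
G (Max): max(6, 7) = 7
E (Min): min(4, 7) = 4
Root (Max): max(9.4, 4) = 9.4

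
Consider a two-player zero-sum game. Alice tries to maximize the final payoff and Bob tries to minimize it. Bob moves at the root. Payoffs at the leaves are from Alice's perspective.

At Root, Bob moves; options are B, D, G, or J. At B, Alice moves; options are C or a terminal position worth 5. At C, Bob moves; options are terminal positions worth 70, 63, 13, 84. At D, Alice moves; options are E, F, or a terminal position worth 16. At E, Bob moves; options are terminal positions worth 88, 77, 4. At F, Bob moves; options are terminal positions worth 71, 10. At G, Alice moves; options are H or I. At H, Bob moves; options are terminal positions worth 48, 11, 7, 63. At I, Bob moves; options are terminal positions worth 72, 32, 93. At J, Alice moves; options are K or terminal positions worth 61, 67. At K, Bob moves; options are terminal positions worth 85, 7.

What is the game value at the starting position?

13

C (Bob): min(70, 63, 13, 84) = 13
B (Alice): max(13, 5) = 13
E (Bob): min(88, 77, 4) = 4
F (Bob): min(71, 10) = 10
D (Alice): max(4, 10, 16) = 16
H (Bob): min(48, 11, 7, 63) = 7
I (Bob): min(72, 32, 93) = 32
G (Alice): max(7, 32) = 32
K (Bob): min(85, 7) = 7
J (Alice): max(7, 61, 67) = 67
Root (Bob): min(13, 16, 32, 67) = 13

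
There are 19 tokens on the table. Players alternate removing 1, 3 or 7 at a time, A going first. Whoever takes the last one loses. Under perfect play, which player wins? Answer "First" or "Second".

Second

Compute winning (W) and losing (L) positions by backward induction:
i:   0  1  2  3  4  5  6  7  8  9 10 11 12 13 14 15 16 17 18 19
     W  L  W  L  W  L  W  L  W  L  W  L  W  L  W  L  W  L  W  L
Position 19 is L, so the second player wins.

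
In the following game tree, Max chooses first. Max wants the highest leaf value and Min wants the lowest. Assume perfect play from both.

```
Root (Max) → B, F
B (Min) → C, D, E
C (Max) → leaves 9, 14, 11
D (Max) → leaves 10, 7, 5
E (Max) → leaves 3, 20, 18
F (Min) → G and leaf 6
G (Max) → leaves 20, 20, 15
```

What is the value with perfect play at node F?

6

G: max(20, 20, 15) = 20
F: min(20, 6) = 6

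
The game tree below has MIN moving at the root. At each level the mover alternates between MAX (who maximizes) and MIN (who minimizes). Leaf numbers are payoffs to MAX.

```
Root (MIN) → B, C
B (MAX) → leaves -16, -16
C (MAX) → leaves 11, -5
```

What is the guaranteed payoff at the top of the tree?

B (MAX): max(-16, -16) = -16
C (MAX): max(11, -5) = 11
Root (MIN): min(-16, 11) = -16

-16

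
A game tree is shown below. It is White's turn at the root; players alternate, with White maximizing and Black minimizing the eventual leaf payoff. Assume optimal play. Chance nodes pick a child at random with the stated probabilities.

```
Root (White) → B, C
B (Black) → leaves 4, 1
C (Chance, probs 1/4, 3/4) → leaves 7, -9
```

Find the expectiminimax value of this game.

B (Black): min(4, 1) = 1
C (Chance): 1/4·7 + 3/4·-9 = -5
Root (White): max(1, -5) = 1

1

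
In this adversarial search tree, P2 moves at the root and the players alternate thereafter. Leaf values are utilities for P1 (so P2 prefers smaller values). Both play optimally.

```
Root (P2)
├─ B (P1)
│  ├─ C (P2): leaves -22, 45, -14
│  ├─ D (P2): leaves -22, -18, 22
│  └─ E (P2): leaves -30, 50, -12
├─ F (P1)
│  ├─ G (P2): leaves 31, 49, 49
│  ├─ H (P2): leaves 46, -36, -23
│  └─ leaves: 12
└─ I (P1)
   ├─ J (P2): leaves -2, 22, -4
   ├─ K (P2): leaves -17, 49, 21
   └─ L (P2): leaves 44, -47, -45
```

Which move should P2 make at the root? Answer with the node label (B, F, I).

B

C (P2): min(-22, 45, -14) = -22
D (P2): min(-22, -18, 22) = -22
E (P2): min(-30, 50, -12) = -30
B (P1): max(-22, -22, -30) = -22
G (P2): min(31, 49, 49) = 31
H (P2): min(46, -36, -23) = -36
F (P1): max(31, -36, 12) = 31
J (P2): min(-2, 22, -4) = -4
K (P2): min(-17, 49, 21) = -17
L (P2): min(44, -47, -45) = -47
I (P1): max(-4, -17, -47) = -4
Root (P2): min(-22, 31, -4) = -22
P2 picks the child with the lowest value: B (value -22).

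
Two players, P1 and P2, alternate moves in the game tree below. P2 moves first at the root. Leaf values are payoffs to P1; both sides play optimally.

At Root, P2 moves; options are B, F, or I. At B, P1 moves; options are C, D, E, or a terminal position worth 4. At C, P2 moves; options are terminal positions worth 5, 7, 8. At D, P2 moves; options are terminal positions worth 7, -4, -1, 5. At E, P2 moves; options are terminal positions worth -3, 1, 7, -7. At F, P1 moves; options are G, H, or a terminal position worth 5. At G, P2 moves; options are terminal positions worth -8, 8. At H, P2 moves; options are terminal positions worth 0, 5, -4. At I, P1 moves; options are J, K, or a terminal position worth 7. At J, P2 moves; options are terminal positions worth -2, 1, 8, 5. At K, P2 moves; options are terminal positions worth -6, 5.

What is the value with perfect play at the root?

C (P2): min(5, 7, 8) = 5
D (P2): min(7, -4, -1, 5) = -4
E (P2): min(-3, 1, 7, -7) = -7
B (P1): max(5, -4, -7, 4) = 5
G (P2): min(-8, 8) = -8
H (P2): min(0, 5, -4) = -4
F (P1): max(-8, -4, 5) = 5
J (P2): min(-2, 1, 8, 5) = -2
K (P2): min(-6, 5) = -6
I (P1): max(-2, -6, 7) = 7
Root (P2): min(5, 5, 7) = 5

5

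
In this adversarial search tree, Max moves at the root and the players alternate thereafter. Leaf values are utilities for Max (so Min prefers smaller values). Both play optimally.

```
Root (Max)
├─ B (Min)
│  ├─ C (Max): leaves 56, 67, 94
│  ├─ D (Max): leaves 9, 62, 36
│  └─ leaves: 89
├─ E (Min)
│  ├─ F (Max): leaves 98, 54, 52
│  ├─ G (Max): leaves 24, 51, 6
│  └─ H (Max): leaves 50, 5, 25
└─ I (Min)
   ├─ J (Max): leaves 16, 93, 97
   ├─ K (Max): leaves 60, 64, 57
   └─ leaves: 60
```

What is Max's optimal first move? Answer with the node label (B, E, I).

B

C (Max): max(56, 67, 94) = 94
D (Max): max(9, 62, 36) = 62
B (Min): min(94, 62, 89) = 62
F (Max): max(98, 54, 52) = 98
G (Max): max(24, 51, 6) = 51
H (Max): max(50, 5, 25) = 50
E (Min): min(98, 51, 50) = 50
J (Max): max(16, 93, 97) = 97
K (Max): max(60, 64, 57) = 64
I (Min): min(97, 64, 60) = 60
Root (Max): max(62, 50, 60) = 62
Max picks the child with the highest value: B (value 62).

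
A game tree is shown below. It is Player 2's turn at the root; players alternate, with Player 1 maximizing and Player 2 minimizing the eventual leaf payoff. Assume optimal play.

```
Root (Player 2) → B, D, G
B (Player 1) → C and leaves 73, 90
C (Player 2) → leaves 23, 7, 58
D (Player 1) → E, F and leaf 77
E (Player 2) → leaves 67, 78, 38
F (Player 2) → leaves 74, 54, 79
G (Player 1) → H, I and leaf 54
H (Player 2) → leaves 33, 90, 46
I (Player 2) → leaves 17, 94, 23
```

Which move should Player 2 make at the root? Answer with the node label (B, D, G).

G

C (Player 2): min(23, 7, 58) = 7
B (Player 1): max(7, 73, 90) = 90
E (Player 2): min(67, 78, 38) = 38
F (Player 2): min(74, 54, 79) = 54
D (Player 1): max(38, 54, 77) = 77
H (Player 2): min(33, 90, 46) = 33
I (Player 2): min(17, 94, 23) = 17
G (Player 1): max(33, 17, 54) = 54
Root (Player 2): min(90, 77, 54) = 54
Player 2 picks the child with the lowest value: G (value 54).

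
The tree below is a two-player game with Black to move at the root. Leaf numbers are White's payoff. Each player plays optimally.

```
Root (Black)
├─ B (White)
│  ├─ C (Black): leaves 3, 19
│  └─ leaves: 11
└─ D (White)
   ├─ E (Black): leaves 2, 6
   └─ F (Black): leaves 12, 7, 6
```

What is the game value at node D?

6

E: min(2, 6) = 2
F: min(12, 7, 6) = 6
D: max(2, 6) = 6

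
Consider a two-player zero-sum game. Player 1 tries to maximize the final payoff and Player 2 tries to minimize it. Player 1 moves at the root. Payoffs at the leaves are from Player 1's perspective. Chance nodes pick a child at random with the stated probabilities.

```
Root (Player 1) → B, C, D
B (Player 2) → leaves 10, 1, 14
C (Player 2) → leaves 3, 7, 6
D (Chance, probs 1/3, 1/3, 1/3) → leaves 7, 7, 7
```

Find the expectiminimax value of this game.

B (Player 2): min(10, 1, 14) = 1
C (Player 2): min(3, 7, 6) = 3
D (Chance): 1/3·7 + 1/3·7 + 1/3·7 = 7
Root (Player 1): max(1, 3, 7) = 7

7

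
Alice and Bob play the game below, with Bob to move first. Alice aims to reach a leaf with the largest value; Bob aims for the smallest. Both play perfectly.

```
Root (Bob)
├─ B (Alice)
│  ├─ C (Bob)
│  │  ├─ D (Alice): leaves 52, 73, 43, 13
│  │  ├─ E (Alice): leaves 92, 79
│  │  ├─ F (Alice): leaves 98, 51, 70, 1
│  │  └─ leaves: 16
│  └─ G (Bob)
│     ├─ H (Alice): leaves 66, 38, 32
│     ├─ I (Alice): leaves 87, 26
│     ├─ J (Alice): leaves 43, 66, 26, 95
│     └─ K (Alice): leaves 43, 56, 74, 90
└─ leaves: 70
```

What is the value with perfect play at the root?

66

D (Alice): max(52, 73, 43, 13) = 73
E (Alice): max(92, 79) = 92
F (Alice): max(98, 51, 70, 1) = 98
C (Bob): min(73, 92, 98, 16) = 16
H (Alice): max(66, 38, 32) = 66
I (Alice): max(87, 26) = 87
J (Alice): max(43, 66, 26, 95) = 95
K (Alice): max(43, 56, 74, 90) = 90
G (Bob): min(66, 87, 95, 90) = 66
B (Alice): max(16, 66) = 66
Root (Bob): min(66, 70) = 66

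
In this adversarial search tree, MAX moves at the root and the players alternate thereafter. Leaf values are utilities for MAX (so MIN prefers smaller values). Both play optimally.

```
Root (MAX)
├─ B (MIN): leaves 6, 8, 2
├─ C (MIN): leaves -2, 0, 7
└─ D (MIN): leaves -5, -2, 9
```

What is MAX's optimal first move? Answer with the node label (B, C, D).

B (MIN): min(6, 8, 2) = 2
C (MIN): min(-2, 0, 7) = -2
D (MIN): min(-5, -2, 9) = -5
Root (MAX): max(2, -2, -5) = 2
MAX picks the child with the highest value: B (value 2).

B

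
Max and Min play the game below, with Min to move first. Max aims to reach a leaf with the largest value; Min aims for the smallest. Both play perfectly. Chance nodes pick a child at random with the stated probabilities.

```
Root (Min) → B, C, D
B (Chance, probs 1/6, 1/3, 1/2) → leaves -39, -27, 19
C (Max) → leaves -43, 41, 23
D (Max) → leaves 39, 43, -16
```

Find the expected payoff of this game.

B (Chance): 1/6·-39 + 1/3·-27 + 1/2·19 = -6
C (Max): max(-43, 41, 23) = 41
D (Max): max(39, 43, -16) = 43
Root (Min): min(-6, 41, 43) = -6

-6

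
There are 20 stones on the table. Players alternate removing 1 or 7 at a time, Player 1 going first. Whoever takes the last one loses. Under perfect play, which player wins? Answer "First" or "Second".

Positions where the player to move wins (W) vs loses (L):
i:   0  1  2  3  4  5  6  7  8  9 10 11 12 13 14 15 16 17 18 19 20
     W  L  W  L  W  L  W  L  W  L  W  L  W  L  W  L  W  L  W  L  W
Position 20 is W, so the first player wins.

First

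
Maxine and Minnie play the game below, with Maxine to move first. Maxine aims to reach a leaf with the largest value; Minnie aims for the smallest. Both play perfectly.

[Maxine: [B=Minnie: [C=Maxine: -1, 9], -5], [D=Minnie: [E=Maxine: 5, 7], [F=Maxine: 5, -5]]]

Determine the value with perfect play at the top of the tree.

C (Maxine): max(-1, 9) = 9
B (Minnie): min(9, -5) = -5
E (Maxine): max(5, 7) = 7
F (Maxine): max(5, -5) = 5
D (Minnie): min(7, 5) = 5
Root (Maxine): max(-5, 5) = 5

5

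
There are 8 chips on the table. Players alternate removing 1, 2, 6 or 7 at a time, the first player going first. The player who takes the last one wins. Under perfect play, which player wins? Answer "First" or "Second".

Second

Mark each pile size as W (mover wins) or L (mover loses):
i:   0  1  2  3  4  5  6  7  8
     L  W  W  L  W  W  W  W  L
Position 8 is L, so the second player wins.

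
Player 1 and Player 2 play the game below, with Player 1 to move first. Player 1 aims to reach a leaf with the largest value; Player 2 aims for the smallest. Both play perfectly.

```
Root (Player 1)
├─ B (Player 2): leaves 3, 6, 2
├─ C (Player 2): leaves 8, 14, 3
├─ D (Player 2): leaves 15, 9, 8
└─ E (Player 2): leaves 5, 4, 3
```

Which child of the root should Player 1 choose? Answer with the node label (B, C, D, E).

B (Player 2): min(3, 6, 2) = 2
C (Player 2): min(8, 14, 3) = 3
D (Player 2): min(15, 9, 8) = 8
E (Player 2): min(5, 4, 3) = 3
Root (Player 1): max(2, 3, 8, 3) = 8
Player 1 picks the child with the highest value: D (value 8).

D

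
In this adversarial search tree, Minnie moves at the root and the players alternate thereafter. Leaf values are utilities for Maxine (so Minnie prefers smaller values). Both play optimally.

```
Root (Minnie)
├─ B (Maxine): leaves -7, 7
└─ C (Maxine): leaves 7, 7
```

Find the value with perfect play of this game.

7

B (Maxine): max(-7, 7) = 7
C (Maxine): max(7, 7) = 7
Root (Minnie): min(7, 7) = 7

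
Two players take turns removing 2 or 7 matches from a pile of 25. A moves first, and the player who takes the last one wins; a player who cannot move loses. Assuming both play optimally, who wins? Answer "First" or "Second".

W/L table (W = player to move can force a win):
i:   0  1  2  3  4  5  6  7  8  9 10 11 12 13 14 15 16 17 18 19 20 21 22 23 24 25
     L  L  W  W  L  L  W  W  W  L  L  W  W  L  L  W  W  W  L  L  W  W  L  L  W  W
Position 25 is W, so the first player wins.

First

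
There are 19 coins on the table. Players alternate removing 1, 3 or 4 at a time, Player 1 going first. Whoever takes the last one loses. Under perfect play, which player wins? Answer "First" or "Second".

First

Compute winning (W) and losing (L) positions by backward induction:
i:   0  1  2  3  4  5  6  7  8  9 10 11 12 13 14 15 16 17 18 19
     W  L  W  L  W  W  W  W  L  W  L  W  W  W  W  L  W  L  W  W
Position 19 is W, so the first player wins.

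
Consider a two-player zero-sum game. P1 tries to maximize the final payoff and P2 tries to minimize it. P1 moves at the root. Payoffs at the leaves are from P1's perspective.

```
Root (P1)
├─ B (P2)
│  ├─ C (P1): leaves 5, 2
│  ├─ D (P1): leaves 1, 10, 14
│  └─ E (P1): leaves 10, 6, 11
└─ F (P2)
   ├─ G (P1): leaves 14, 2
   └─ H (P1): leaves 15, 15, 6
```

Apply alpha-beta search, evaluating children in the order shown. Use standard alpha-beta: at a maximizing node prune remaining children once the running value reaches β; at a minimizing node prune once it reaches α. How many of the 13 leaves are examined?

8

C [α=-∞,β=+∞]: v=5
D [α=-∞,β=5]: v=10 after child 2 ≥ β → β-cutoff, skip 1
E [α=-∞,β=5]: v=10 after child 1 ≥ β → β-cutoff, skip 2
B [α=-∞,β=+∞]: v=5
G [α=5,β=+∞]: v=14
H [α=5,β=14]: v=15 after child 1 ≥ β → β-cutoff, skip 2
F [α=5,β=+∞]: v=14
Root [α=-∞,β=+∞]: v=14
Leaves evaluated: 8 of 13.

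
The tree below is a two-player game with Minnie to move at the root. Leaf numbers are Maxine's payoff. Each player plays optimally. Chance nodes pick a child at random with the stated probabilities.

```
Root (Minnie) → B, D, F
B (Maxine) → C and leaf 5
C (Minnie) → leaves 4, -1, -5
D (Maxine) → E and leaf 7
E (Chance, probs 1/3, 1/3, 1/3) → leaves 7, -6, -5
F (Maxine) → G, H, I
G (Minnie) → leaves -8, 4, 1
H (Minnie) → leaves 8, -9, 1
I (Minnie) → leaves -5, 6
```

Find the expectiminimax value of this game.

-5

C (Minnie): min(4, -1, -5) = -5
B (Maxine): max(-5, 5) = 5
E (Chance): 1/3·7 + 1/3·-6 + 1/3·-5 = -1.33
D (Maxine): max(-1.33, 7) = 7
G (Minnie): min(-8, 4, 1) = -8
H (Minnie): min(8, -9, 1) = -9
I (Minnie): min(-5, 6) = -5
F (Maxine): max(-8, -9, -5) = -5
Root (Minnie): min(5, 7, -5) = -5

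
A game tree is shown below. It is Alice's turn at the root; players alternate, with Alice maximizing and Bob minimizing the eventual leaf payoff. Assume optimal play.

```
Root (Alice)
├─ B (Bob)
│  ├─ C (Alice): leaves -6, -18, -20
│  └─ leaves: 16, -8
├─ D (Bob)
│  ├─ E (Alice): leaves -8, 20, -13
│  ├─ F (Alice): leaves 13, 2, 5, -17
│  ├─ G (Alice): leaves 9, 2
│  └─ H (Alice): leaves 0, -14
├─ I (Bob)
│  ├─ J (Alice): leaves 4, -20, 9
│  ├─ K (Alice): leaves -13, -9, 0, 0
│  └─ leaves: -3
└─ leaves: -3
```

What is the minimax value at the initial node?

C (Alice): max(-6, -18, -20) = -6
B (Bob): min(-6, 16, -8) = -8
E (Alice): max(-8, 20, -13) = 20
F (Alice): max(13, 2, 5, -17) = 13
G (Alice): max(9, 2) = 9
H (Alice): max(0, -14) = 0
D (Bob): min(20, 13, 9, 0) = 0
J (Alice): max(4, -20, 9) = 9
K (Alice): max(-13, -9, 0, 0) = 0
I (Bob): min(9, 0, -3) = -3
Root (Alice): max(-8, 0, -3, -3) = 0

0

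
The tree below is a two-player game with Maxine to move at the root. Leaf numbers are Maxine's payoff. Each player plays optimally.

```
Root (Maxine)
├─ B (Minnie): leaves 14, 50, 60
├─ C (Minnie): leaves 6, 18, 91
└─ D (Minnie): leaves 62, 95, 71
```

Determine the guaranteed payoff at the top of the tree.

62

B (Minnie): min(14, 50, 60) = 14
C (Minnie): min(6, 18, 91) = 6
D (Minnie): min(62, 95, 71) = 62
Root (Maxine): max(14, 6, 62) = 62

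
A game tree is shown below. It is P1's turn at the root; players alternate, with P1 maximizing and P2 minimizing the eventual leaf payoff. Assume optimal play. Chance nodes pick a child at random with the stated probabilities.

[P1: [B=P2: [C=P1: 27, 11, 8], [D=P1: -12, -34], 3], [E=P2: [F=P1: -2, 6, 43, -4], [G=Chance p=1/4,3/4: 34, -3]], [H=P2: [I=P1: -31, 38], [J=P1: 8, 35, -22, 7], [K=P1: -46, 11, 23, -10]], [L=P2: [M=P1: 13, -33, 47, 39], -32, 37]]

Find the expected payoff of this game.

23

C (P1): max(27, 11, 8) = 27
D (P1): max(-12, -34) = -12
B (P2): min(27, -12, 3) = -12
F (P1): max(-2, 6, 43, -4) = 43
G (Chance): 1/4·34 + 3/4·-3 = 6.25
E (P2): min(43, 6.25) = 6.25
I (P1): max(-31, 38) = 38
J (P1): max(8, 35, -22, 7) = 35
K (P1): max(-46, 11, 23, -10) = 23
H (P2): min(38, 35, 23) = 23
M (P1): max(13, -33, 47, 39) = 47
L (P2): min(47, -32, 37) = -32
Root (P1): max(-12, 6.25, 23, -32) = 23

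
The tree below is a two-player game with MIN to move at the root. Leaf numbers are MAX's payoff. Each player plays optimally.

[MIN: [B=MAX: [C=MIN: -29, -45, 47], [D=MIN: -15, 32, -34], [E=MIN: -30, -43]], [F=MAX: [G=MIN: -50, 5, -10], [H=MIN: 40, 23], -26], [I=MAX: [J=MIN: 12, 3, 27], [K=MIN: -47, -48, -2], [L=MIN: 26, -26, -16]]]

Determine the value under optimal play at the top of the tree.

C (MIN): min(-29, -45, 47) = -45
D (MIN): min(-15, 32, -34) = -34
E (MIN): min(-30, -43) = -43
B (MAX): max(-45, -34, -43) = -34
G (MIN): min(-50, 5, -10) = -50
H (MIN): min(40, 23) = 23
F (MAX): max(-50, 23, -26) = 23
J (MIN): min(12, 3, 27) = 3
K (MIN): min(-47, -48, -2) = -48
L (MIN): min(26, -26, -16) = -26
I (MAX): max(3, -48, -26) = 3
Root (MIN): min(-34, 23, 3) = -34

-34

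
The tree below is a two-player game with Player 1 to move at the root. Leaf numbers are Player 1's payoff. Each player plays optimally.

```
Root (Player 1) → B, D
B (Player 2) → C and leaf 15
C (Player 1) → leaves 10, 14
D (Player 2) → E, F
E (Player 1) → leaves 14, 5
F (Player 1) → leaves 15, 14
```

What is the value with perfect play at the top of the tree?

C (Player 1): max(10, 14) = 14
B (Player 2): min(14, 15) = 14
E (Player 1): max(14, 5) = 14
F (Player 1): max(15, 14) = 15
D (Player 2): min(14, 15) = 14
Root (Player 1): max(14, 14) = 14

14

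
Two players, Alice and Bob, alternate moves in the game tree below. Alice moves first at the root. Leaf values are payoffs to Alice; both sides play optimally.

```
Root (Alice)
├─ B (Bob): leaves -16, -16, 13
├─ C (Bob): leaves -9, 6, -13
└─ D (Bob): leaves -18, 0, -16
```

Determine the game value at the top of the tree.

-13

B (Bob): min(-16, -16, 13) = -16
C (Bob): min(-9, 6, -13) = -13
D (Bob): min(-18, 0, -16) = -18
Root (Alice): max(-16, -13, -18) = -13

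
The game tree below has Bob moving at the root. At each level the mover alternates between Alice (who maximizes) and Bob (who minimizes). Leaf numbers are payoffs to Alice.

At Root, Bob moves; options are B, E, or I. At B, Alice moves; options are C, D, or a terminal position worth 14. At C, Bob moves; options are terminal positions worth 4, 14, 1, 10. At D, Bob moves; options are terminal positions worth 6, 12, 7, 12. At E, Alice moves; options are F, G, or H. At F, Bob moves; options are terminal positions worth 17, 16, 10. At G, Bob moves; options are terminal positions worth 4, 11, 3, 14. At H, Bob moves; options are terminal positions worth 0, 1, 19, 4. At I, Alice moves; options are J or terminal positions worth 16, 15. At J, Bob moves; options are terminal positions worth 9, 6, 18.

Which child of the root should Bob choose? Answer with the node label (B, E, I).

E

C (Bob): min(4, 14, 1, 10) = 1
D (Bob): min(6, 12, 7, 12) = 6
B (Alice): max(1, 6, 14) = 14
F (Bob): min(17, 16, 10) = 10
G (Bob): min(4, 11, 3, 14) = 3
H (Bob): min(0, 1, 19, 4) = 0
E (Alice): max(10, 3, 0) = 10
J (Bob): min(9, 6, 18) = 6
I (Alice): max(6, 16, 15) = 16
Root (Bob): min(14, 10, 16) = 10
Bob picks the child with the lowest value: E (value 10).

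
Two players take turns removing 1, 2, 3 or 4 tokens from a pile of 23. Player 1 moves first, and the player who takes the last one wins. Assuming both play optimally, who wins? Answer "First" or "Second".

i:   0  1  2  3  4  5  6  7  8  9 10 11 12 13 14 15 16 17 18 19 20 21 22 23
     L  W  W  W  W  L  W  W  W  W  L  W  W  W  W  L  W  W  W  W  L  W  W  W
Position 23 is W, so the first player wins.

First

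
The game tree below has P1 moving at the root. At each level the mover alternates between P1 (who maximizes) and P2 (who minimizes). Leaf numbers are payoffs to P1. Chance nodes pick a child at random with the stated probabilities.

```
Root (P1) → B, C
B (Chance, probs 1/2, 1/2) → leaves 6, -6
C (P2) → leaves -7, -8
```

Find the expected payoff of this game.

B (Chance): 1/2·6 + 1/2·-6 = 0
C (P2): min(-7, -8) = -8
Root (P1): max(0, -8) = 0

0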